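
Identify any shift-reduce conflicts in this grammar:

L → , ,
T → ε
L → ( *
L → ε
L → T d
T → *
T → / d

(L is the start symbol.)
Augment with L' → L and build the canonical LR(0) collection (I0 = CLOSURE({[L' → . L]}), then GOTO on every symbol after a dot until no new states appear). It has 11 states:
  I0: { [L → . ( *], [L → . , ,], [L → . T d], [L → .], [L' → . L], [T → . *], [T → . / d], [T → .] }  — shift, 2 reduces
  I1: { [L → ( . *] }  — shift
  I2: { [T → * .] }  — reduce
  I3: { [L → , . ,] }  — shift
  I4: { [T → / . d] }  — shift
  I5: { [L' → L .] }  — accept
  I6: { [L → T . d] }  — shift
  I7: { [L → T d .] }  — reduce
  I8: { [T → / d .] }  — reduce
  I9: { [L → , , .] }  — reduce
  I10: { [L → ( * .] }  — reduce

I0 contains reduce items [L → .], [T → .] and shift items [L → . ( *], [L → . , ,], [T → . *], [T → . / d] — shift-reduce conflict.

Answer: Yes — I0: [L → .] vs [L → . ( *]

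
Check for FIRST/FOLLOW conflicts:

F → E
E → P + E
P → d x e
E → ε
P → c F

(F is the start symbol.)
No FIRST/FOLLOW conflicts.

Nullable non-terminals: E, F.
FIRST sets used below: FIRST(P) = { 'c', 'd' }

E: nullable alternative(s) E → ε; FOLLOW(E) = { $, '+' }
  E → P + E: FIRST \ {ε} = { 'c', 'd' } — disjoint from FOLLOW(E)
  E → ε: FIRST \ {ε} = { } — this is the only nullable alternative, skip
F has a nullable alternative but only one production, so nothing to check.

P has no nullable alternative, so no FIRST/FOLLOW check is needed there.

No FIRST/FOLLOW conflicts found.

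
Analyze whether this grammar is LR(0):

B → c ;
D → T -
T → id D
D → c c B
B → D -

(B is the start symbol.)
A grammar is LR(0) if no state in the canonical LR(0) collection has:
  - both a shift item (dot before a terminal) and a complete item (shift-reduce conflict), or
  - two or more complete items (reduce-reduce conflict; the accept item [B' → B .] counts as a complete item here).

Augment with B' → B and build the canonical LR(0) collection (I0 = CLOSURE({[B' → . B]}), then GOTO on every symbol after a dot until no new states appear). It has 13 states:
  I0: { [B → . D -], [B → . c ;], [B' → . B], [D → . T -], [D → . c c B], [T → . id D] }  — shift
  I1: { [B' → B .] }  — accept
  I2: { [B → D . -] }  — shift
  I3: { [D → T . -] }  — shift
  I4: { [B → c . ;], [D → c . c B] }  — shift
  I5: { [D → . T -], [D → . c c B], [T → . id D], [T → id . D] }  — shift
  I6: { [T → id D .] }  — reduce
  I7: { [D → c . c B] }  — shift
  I8: { [B → . D -], [B → . c ;], [D → . T -], [D → . c c B], [D → c c . B], [T → . id D] }  — shift
  I9: { [D → c c B .] }  — reduce
  I10: { [B → c ; .] }  — reduce
  I11: { [D → T - .] }  — reduce
  I12: { [B → D - .] }  — reduce

Every state is either a pure shift/goto state or contains exactly one complete item and nothing to shift — no conflicts. The grammar is LR(0).

Answer: Yes, the grammar is LR(0)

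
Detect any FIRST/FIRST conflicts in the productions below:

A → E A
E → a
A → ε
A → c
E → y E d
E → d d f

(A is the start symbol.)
No FIRST/FIRST conflicts.

FIRST sets of the non-terminals at (or reachable through a nullable prefix from) the front of some alternative:
  FIRST(E) = { 'a', 'd', 'y' }

Productions for A:
  A → E A: FIRST = { 'a', 'd', 'y' }
  A → ε: FIRST = { ε }
  A → c: FIRST = { 'c' }
Productions for E:
  E → a: FIRST = { 'a' }
  E → y E d: FIRST = { 'y' }
  E → d d f: FIRST = { 'd' }

All alternatives of each non-terminal have pairwise disjoint FIRST sets.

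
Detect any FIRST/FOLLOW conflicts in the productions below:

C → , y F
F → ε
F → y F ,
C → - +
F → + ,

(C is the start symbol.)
Nullable non-terminals: F.

F: nullable alternative(s) F → ε; FOLLOW(F) = { $, ',' }
  F → ε: FIRST \ {ε} = { } — this is the only nullable alternative, skip
  F → y F ,: FIRST \ {ε} = { 'y' } — disjoint from FOLLOW(F)
  F → + ,: FIRST \ {ε} = { '+' } — disjoint from FOLLOW(F)

C has no nullable alternative, so no FIRST/FOLLOW check is needed there.

No FIRST/FOLLOW conflicts found.

Answer: No FIRST/FOLLOW conflicts.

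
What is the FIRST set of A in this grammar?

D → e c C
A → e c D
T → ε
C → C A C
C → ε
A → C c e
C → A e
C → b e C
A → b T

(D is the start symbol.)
FIRST sets of the other non-terminals involved (by the same procedure, iterated to a fixed point):
  FIRST(C) = { 'b', 'c', 'e', ε }

From A → e c D:
  - e is a terminal: add 'e' and stop
From A → C c e:
  - C is a non-terminal: add FIRST(C) \ {ε} = { 'b', 'c', 'e' }
    C is nullable, so continue to the next symbol
  - c is a terminal: add 'c' and stop
From A → b T:
  - b is a terminal: add 'b' and stop

Collecting: FIRST(A) = { 'b', 'c', 'e' }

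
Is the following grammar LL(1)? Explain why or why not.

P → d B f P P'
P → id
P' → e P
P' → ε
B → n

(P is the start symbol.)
No. Predict set conflict for P': { 'e' }

A grammar is LL(1) if for each non-terminal N with multiple productions, the predict sets of those productions are pairwise disjoint, where PREDICT(N → α) = (FIRST(α) \ {ε}) ∪ (FOLLOW(N) if α ⇒* ε).

Relevant sets:
  FOLLOW(P') = { $, 'e' }

For P:
  PREDICT(P → d B f P P') = { 'd' }
  PREDICT(P → id) = { 'id' }
For P':
  PREDICT(P' → e P) = { 'e' }
  PREDICT(P' → ε) = { $, 'e' }
B has a single production, so nothing to check there.

Conflict found: Predict set conflict for P': { 'e' }
The grammar is NOT LL(1).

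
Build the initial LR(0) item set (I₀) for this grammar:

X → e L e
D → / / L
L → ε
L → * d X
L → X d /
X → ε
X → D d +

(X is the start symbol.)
First, augment the grammar with X' → X
I₀ = CLOSURE({ [X' → . X] }):
  [X' → . X] has the dot before X: add [X → . e L e], [X → .], [X → . D d +]
  [X → . D d +] has the dot before D: add [D → . / / L]
No further items can be added.

I₀ = { [D → . / / L], [X → . D d +], [X → . e L e], [X → .], [X' → . X] }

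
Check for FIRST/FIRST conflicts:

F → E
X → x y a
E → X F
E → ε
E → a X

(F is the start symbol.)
No FIRST/FIRST conflicts.

FIRST sets of the non-terminals at (or reachable through a nullable prefix from) the front of some alternative:
  FIRST(X) = { 'x' }

Productions for E:
  E → X F: FIRST = { 'x' }
  E → ε: FIRST = { ε }
  E → a X: FIRST = { 'a' }
F, X have only one production, so no FIRST/FIRST conflict is possible there.

All alternatives of each non-terminal have pairwise disjoint FIRST sets.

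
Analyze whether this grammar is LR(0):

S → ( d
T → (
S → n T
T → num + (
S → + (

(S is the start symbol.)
Augment with S' → S and build the canonical LR(0) collection (I0 = CLOSURE({[S' → . S]}), then GOTO on every symbol after a dot until no new states appear). It has 12 states:
  I0: { [S → . ( d], [S → . + (], [S → . n T], [S' → . S] }  — shift
  I1: { [S → ( . d] }  — shift
  I2: { [S → + . (] }  — shift
  I3: { [S' → S .] }  — accept
  I4: { [S → n . T], [T → . (], [T → . num + (] }  — shift
  I5: { [T → ( .] }  — reduce
  I6: { [S → n T .] }  — reduce
  I7: { [T → num . + (] }  — shift
  I8: { [T → num + . (] }  — shift
  I9: { [T → num + ( .] }  — reduce
  I10: { [S → + ( .] }  — reduce
  I11: { [S → ( d .] }  — reduce

Every state is either a pure shift/goto state or contains exactly one complete item and nothing to shift — no conflicts. The grammar is LR(0).

Answer: Yes, the grammar is LR(0)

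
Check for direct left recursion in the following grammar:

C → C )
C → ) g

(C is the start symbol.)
C → C ): LEFT RECURSIVE (starts with C)
C → ) g: starts with ')'

The grammar has direct left recursion on: C.

Answer: Yes, C is left-recursive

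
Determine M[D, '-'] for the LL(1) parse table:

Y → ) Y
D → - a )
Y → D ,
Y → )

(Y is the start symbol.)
To find M[D, '-'], we find productions for D where '-' is in the predict set (PREDICT(N → α) = (FIRST(α) \ {ε}) ∪ (FOLLOW(N) if α ⇒* ε)).

D → - a ): PREDICT = { '-' }
  '-' is in predict set, so this production goes in M[D, '-']

M[D, '-'] = D → - a )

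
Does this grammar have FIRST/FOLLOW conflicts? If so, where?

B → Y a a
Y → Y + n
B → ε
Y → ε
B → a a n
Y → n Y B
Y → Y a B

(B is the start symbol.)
Nullable non-terminals: B, Y.
FIRST sets used below: FIRST(Y) = { '+', 'a', 'n', ε }

B: nullable alternative(s) B → ε; FOLLOW(B) = { $, '+', 'a', 'n' }
  B → Y a a: FIRST \ {ε} = { '+', 'a', 'n' } — overlaps FOLLOW(B) on { '+', 'a', 'n' }: CONFLICT
  B → ε: FIRST \ {ε} = { } — this is the only nullable alternative, skip
  B → a a n: FIRST \ {ε} = { 'a' } — overlaps FOLLOW(B) on { 'a' }: CONFLICT

Y: nullable alternative(s) Y → ε; FOLLOW(Y) = { '+', 'a', 'n' }
  Y → Y + n: FIRST \ {ε} = { '+', 'a', 'n' } — overlaps FOLLOW(Y) on { '+', 'a', 'n' }: CONFLICT
  Y → ε: FIRST \ {ε} = { } — this is the only nullable alternative, skip
  Y → n Y B: FIRST \ {ε} = { 'n' } — overlaps FOLLOW(Y) on { 'n' }: CONFLICT
  Y → Y a B: FIRST \ {ε} = { '+', 'a', 'n' } — overlaps FOLLOW(Y) on { '+', 'a', 'n' }: CONFLICT

So the grammar has 5 FIRST/FOLLOW conflicts (marked CONFLICT above).

Answer: Yes. B → Y a a with FOLLOW(B) on { '+', 'a', 'n' }; B → a a n with FOLLOW(B) on { 'a' }; Y → Y '+' n with FOLLOW(Y) on { '+', 'a', 'n' }; Y → n Y B with FOLLOW(Y) on { 'n' }; Y → Y a B with FOLLOW(Y) on { '+', 'a', 'n' }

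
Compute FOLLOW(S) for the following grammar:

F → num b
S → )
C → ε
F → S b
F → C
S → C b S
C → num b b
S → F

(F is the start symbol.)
{ 'b' }

In F → S b: S is followed by b, add FIRST(b) \ {ε} = { 'b' }
In S → C b S: S is at the end; this adds FOLLOW(S) to itself — nothing new

Taking the union: FOLLOW(S) = { 'b' }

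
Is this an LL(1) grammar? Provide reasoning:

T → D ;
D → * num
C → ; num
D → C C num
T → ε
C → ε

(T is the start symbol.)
A grammar is LL(1) if for each non-terminal N with multiple productions, the predict sets of those productions are pairwise disjoint, where PREDICT(N → α) = (FIRST(α) \ {ε}) ∪ (FOLLOW(N) if α ⇒* ε).

Relevant sets:
  FIRST(D) = { '*', ';', 'num' }
  FIRST(C) = { ';', ε }
  FOLLOW(T) = { $ }
  FOLLOW(C) = { ';', 'num' }

For T:
  PREDICT(T → D ';') = { '*', ';', 'num' }
  PREDICT(T → ε) = { $ }
For D:
  PREDICT(D → '*' num) = { '*' }
  PREDICT(D → C C num) = { ';', 'num' }
For C:
  PREDICT(C → ';' num) = { ';' }
  PREDICT(C → ε) = { ';', 'num' }

Conflict found: Predict set conflict for C: { ';' }
The grammar is NOT LL(1).

Answer: No. Predict set conflict for C: { ';' }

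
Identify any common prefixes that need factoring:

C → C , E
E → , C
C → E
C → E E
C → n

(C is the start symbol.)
Left-factoring is needed when two productions for the same non-terminal
share a common prefix on the right-hand side.

Productions for C:
  C → C , E
  C → E
  C → E E
  C → n

Found common prefix 'E' in productions for C

Answer: Yes, C has productions with common prefix 'E'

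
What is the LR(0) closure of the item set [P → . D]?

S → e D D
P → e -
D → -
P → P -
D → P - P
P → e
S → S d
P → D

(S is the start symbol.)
To compute CLOSURE, for each item [A → α.Bβ] where B is a non-terminal, add [B → .γ] for all productions B → γ; repeat for the newly added items until nothing changes.

Start with: [P → . D]
  [P → . D] has the dot before D: add [D → . -], [D → . P - P]
  [D → . P - P] has the dot before P: add [P → . e -], [P → . P -], [P → . e]
No further items can be added.

CLOSURE = { [D → . -], [D → . P - P], [P → . D], [P → . P -], [P → . e -], [P → . e] }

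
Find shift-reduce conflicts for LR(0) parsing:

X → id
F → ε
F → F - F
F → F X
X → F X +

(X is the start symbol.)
A shift-reduce conflict occurs when an LR(0) state has both:
  - a complete (reduce) item [A → α .] (dot at the end), and
  - a shift item [B → β . c γ] (dot before a terminal).

Augment with X' → X and build the canonical LR(0) collection (I0 = CLOSURE({[X' → . X]}), then GOTO on every symbol after a dot until no new states appear). It has 9 states:
  I0: { [F → . F - F], [F → . F X], [F → .], [X → . F X +], [X → . id], [X' → . X] }  — shift, reduce
  I1: { [F → . F - F], [F → . F X], [F → .], [F → F . - F], [F → F . X], [X → . F X +], [X → . id], [X → F . X +] }  — shift, reduce
  I2: { [X' → X .] }  — accept
  I3: { [X → id .] }  — reduce
  I4: { [F → . F - F], [F → . F X], [F → .], [F → F - . F] }  — reduce
  I5: { [F → F X .], [X → F X . +] }  — shift, reduce
  I6: { [X → F X + .] }  — reduce
  I7: { [F → . F - F], [F → . F X], [F → .], [F → F - F .], [F → F . - F], [F → F . X], [X → . F X +], [X → . id] }  — shift, 2 reduces
  I8: { [F → F X .] }  — reduce

I0 contains reduce item [F → .] and shift item [X → . id] — shift-reduce conflict.
I1 contains reduce item [F → .] and shift items [F → F . - F], [X → . id] — shift-reduce conflict.
I5 contains reduce item [F → F X .] and shift item [X → F X . +] — shift-reduce conflict.
I7 contains reduce items [F → .], [F → F - F .] and shift items [F → F . - F], [X → . id] — shift-reduce conflict.

Answer: Yes — I0: [F → .] vs [X → . id]; I1: [F → .] vs [F → F . - F]; I5: [F → F X .] vs [X → F X . +]; I7: [F → .] vs [F → F . - F]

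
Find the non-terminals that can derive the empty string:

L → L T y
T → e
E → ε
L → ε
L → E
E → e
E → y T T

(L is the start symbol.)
{ 'E', 'L' }

ε-productions: E → ε, L → ε
So E, L are immediately nullable.
No further non-terminal can be added: every production for the remaining non-terminals contains a terminal or a non-nullable non-terminal.
Nullable = { 'E', 'L' }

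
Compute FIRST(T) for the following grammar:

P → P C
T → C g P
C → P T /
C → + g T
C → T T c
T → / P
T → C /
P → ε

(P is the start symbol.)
To compute FIRST(T), examine every production with T on the left-hand side, reading each right-hand side left to right until a non-nullable symbol is reached.

FIRST sets of the other non-terminals involved (by the same procedure, iterated to a fixed point):
  FIRST(C) = { '+', '/' }

From T → C g P:
  - C is a non-terminal: add FIRST(C) \ {ε} = { '+', '/' }
    C is not nullable, so stop
From T → / P:
  - '/' is a terminal: add '/' and stop
From T → C /:
  - C is a non-terminal: add FIRST(C) \ {ε} = { '+', '/' }
    C is not nullable, so stop

Collecting: FIRST(T) = { '+', '/' }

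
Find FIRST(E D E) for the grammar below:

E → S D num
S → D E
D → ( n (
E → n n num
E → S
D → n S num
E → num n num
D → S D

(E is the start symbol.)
{ '(', 'n', 'num' }

FIRST sets of the non-terminals involved (from the grammar, by fixed-point iteration):
  FIRST(E) = { '(', 'n', 'num' }

To compute FIRST(E D E), process the symbols left to right:
Symbol E is a non-terminal. Add FIRST(E) \ {ε} = { '(', 'n', 'num' }
E is not nullable (ε ∉ FIRST(E)), so stop here.
FIRST(E D E) = { '(', 'n', 'num' }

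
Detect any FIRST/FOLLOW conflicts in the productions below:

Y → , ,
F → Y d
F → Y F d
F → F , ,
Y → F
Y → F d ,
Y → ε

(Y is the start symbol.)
Yes. Y → ',' ',' with FOLLOW(Y) on { ',' }; Y → F with FOLLOW(Y) on { ',', 'd' }; Y → F d ',' with FOLLOW(Y) on { ',', 'd' }

A FIRST/FOLLOW conflict occurs when a non-terminal N has a nullable alternative N → β (β ⇒* ε) and another alternative N → α with FIRST(α) ∩ FOLLOW(N) ≠ ∅: on such a lookahead the parser cannot decide between expanding α and letting N vanish via β.

Nullable non-terminals: Y.
FIRST sets used below: FIRST(F) = { ',', 'd' }

Y: nullable alternative(s) Y → ε; FOLLOW(Y) = { $, ',', 'd' }
  Y → , ,: FIRST \ {ε} = { ',' } — overlaps FOLLOW(Y) on { ',' }: CONFLICT
  Y → F: FIRST \ {ε} = { ',', 'd' } — overlaps FOLLOW(Y) on { ',', 'd' }: CONFLICT
  Y → F d ,: FIRST \ {ε} = { ',', 'd' } — overlaps FOLLOW(Y) on { ',', 'd' }: CONFLICT
  Y → ε: FIRST \ {ε} = { } — this is the only nullable alternative, skip

F has no nullable alternative, so no FIRST/FOLLOW check is needed there.

So the grammar has 3 FIRST/FOLLOW conflicts (marked CONFLICT above).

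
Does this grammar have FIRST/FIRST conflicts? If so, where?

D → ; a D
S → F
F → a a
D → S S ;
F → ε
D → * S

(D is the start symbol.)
A FIRST/FIRST conflict occurs when two productions N → α and N → β for the same non-terminal have FIRST(α) ∩ FIRST(β) ≠ ∅ (with ε ∈ FIRST of a nullable right-hand side, so two nullable alternatives also conflict).

FIRST sets of the non-terminals at (or reachable through a nullable prefix from) the front of some alternative:
  FIRST(S) = { 'a', ε }

Productions for D:
  D → ; a D: FIRST = { ';' }
  D → S S ;: FIRST = { ';', 'a' }
  D → * S: FIRST = { '*' }
Productions for F:
  F → a a: FIRST = { 'a' }
  F → ε: FIRST = { ε }
S has only one production, so no FIRST/FIRST conflict is possible there.

Conflict for D: D → ; a D and D → S S ;
  Overlap: { ';' }

Answer: Yes. D → ';' a D / D → S S ';' on { ';' }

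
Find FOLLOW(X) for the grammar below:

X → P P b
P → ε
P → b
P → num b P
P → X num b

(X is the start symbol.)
{ $, 'num' }

X is the start symbol, so $ ∈ FOLLOW(X).
In P → X num b: X is followed by num b, add FIRST(num b) \ {ε} = { 'num' }

Taking the union: FOLLOW(X) = { $, 'num' }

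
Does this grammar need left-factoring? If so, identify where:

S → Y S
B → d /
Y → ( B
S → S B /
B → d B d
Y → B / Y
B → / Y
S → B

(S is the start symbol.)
Yes, B has productions with common prefix 'd'

Left-factoring is needed when two productions for the same non-terminal
share a common prefix on the right-hand side.

Productions for S:
  S → Y S
  S → S B /
  S → B
Productions for B:
  B → d /
  B → d B d
  B → / Y
Productions for Y:
  Y → ( B
  Y → B / Y

Found common prefix 'd' in productions for B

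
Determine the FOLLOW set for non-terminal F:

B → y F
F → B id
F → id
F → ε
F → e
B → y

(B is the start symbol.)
{ $, 'id' }

To compute FOLLOW(F), find every occurrence of F on a right-hand side N → α F β: add FIRST(β) \ {ε}, and if β is empty or nullable also add FOLLOW(N). Iterate to a fixed point.

In B → y F: F is at the end, add FOLLOW(B)

The FOLLOW sets referred to above (computed the same way, to a fixed point):
  FOLLOW(B) = { $, 'id' }

Taking the union: FOLLOW(F) = { $, 'id' }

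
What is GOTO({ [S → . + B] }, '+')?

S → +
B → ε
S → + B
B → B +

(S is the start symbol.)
GOTO(I, '+') = CLOSURE({ [A → αX.β] : [A → α.Xβ] ∈ I, X = '+' })

Items with dot before '+', with the dot advanced:
  [S → . + B] → [S → + . B]
Closure of the advanced items:
  [S → + . B] has the dot before B: add [B → .], [B → . B +]

GOTO = { [B → . B +], [B → .], [S → + . B] }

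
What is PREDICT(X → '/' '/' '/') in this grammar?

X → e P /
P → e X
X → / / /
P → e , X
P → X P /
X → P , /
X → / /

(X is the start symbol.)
{ '/' }

PREDICT(X → '/' '/' '/') = (FIRST(RHS) \ {ε}) ∪ (FOLLOW(X) if ε ∈ FIRST(RHS), i.e. RHS ⇒* ε)
FIRST('/' '/' '/') = { '/' }
ε ∉ FIRST('/' '/' '/'), so FOLLOW(X) is not added.
PREDICT(X → '/' '/' '/') = { '/' }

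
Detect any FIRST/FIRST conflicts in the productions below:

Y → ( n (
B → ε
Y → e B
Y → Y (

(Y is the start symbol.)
Yes. Y → '(' n '(' / Y → Y '(' on { '(' }; Y → e B / Y → Y '(' on { 'e' }

FIRST sets of the non-terminals at (or reachable through a nullable prefix from) the front of some alternative:
  FIRST(Y) = { '(', 'e' }

Productions for Y:
  Y → ( n (: FIRST = { '(' }
  Y → e B: FIRST = { 'e' }
  Y → Y (: FIRST = { '(', 'e' }
B has only one production, so no FIRST/FIRST conflict is possible there.

Conflict for Y: Y → ( n ( and Y → Y (
  Overlap: { '(' }
Conflict for Y: Y → e B and Y → Y (
  Overlap: { 'e' }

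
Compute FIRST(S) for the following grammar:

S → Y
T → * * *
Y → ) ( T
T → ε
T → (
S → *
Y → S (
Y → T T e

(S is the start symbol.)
FIRST sets of the other non-terminals involved (by the same procedure, iterated to a fixed point):
  FIRST(Y) = { '(', ')', '*', 'e' }

From S → Y:
  - Y is a non-terminal: add FIRST(Y) \ {ε} = { '(', ')', '*', 'e' }
    Y is not nullable, so stop
From S → *:
  - '*' is a terminal: add '*' and stop

Collecting: FIRST(S) = { '(', ')', '*', 'e' }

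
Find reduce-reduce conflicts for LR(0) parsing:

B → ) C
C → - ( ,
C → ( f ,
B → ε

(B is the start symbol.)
Augment with B' → B and build the canonical LR(0) collection (I0 = CLOSURE({[B' → . B]}), then GOTO on every symbol after a dot until no new states appear). It has 10 states:
  I0: { [B → . ) C], [B → .], [B' → . B] }  — shift, reduce
  I1: { [B → ) . C], [C → . ( f ,], [C → . - ( ,] }  — shift
  I2: { [B' → B .] }  — accept
  I3: { [C → ( . f ,] }  — shift
  I4: { [C → - . ( ,] }  — shift
  I5: { [B → ) C .] }  — reduce
  I6: { [C → - ( . ,] }  — shift
  I7: { [C → - ( , .] }  — reduce
  I8: { [C → ( f . ,] }  — shift
  I9: { [C → ( f , .] }  — reduce

No state contains more than one complete item.

Answer: No reduce-reduce conflicts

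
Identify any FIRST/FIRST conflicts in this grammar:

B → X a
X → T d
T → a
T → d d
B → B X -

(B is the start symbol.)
A FIRST/FIRST conflict occurs when two productions N → α and N → β for the same non-terminal have FIRST(α) ∩ FIRST(β) ≠ ∅ (with ε ∈ FIRST of a nullable right-hand side, so two nullable alternatives also conflict).

FIRST sets of the non-terminals at (or reachable through a nullable prefix from) the front of some alternative:
  FIRST(X) = { 'a', 'd' }
  FIRST(B) = { 'a', 'd' }

Productions for B:
  B → X a: FIRST = { 'a', 'd' }
  B → B X -: FIRST = { 'a', 'd' }
Productions for T:
  T → a: FIRST = { 'a' }
  T → d d: FIRST = { 'd' }
X has only one production, so no FIRST/FIRST conflict is possible there.

Conflict for B: B → X a and B → B X -
  Overlap: { 'a', 'd' }

Answer: Yes. B → X a / B → B X '-' on { 'a', 'd' }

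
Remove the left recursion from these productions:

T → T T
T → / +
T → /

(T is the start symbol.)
T is directly left-recursive. The standard transformation for
  A → A α₁ | ... | A α_m | β₁ | ... | β_n
is
  A  → β₁ A' | ... | β_n A'
  A' → α₁ A' | ... | α_m A' | ε

T → / + becomes T → / + T'
T → / becomes T → / T'
T → T T becomes T' → T T'
Add T' → ε

Resulting grammar:
T → / + T'
T → / T'
T' → T T'
T' → ε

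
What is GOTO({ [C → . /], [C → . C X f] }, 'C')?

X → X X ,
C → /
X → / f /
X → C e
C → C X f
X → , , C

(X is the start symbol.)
GOTO(I, 'C') = CLOSURE({ [A → αX.β] : [A → α.Xβ] ∈ I, X = 'C' })

Items with dot before 'C', with the dot advanced:
  [C → . C X f] → [C → C . X f]
Closure of the advanced items:
  [C → C . X f] has the dot before X: add [X → . X X ,], [X → . / f /], [X → . C e], [X → . , , C]
  [X → . C e] has the dot before C: add [C → . /], [C → . C X f]

GOTO = { [C → . /], [C → . C X f], [C → C . X f], [X → . , , C], [X → . / f /], [X → . C e], [X → . X X ,] }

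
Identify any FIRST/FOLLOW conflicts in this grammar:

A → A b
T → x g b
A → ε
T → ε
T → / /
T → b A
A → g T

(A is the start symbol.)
Yes. A → A b with FOLLOW(A) on { 'b' }; T → b A with FOLLOW(T) on { 'b' }

A FIRST/FOLLOW conflict occurs when a non-terminal N has a nullable alternative N → β (β ⇒* ε) and another alternative N → α with FIRST(α) ∩ FOLLOW(N) ≠ ∅: on such a lookahead the parser cannot decide between expanding α and letting N vanish via β.

Nullable non-terminals: A, T.
FIRST sets used below: FIRST(A) = { 'b', 'g', ε }

A: nullable alternative(s) A → ε; FOLLOW(A) = { $, 'b' }
  A → A b: FIRST \ {ε} = { 'b', 'g' } — overlaps FOLLOW(A) on { 'b' }: CONFLICT
  A → ε: FIRST \ {ε} = { } — this is the only nullable alternative, skip
  A → g T: FIRST \ {ε} = { 'g' } — disjoint from FOLLOW(A)

T: nullable alternative(s) T → ε; FOLLOW(T) = { $, 'b' }
  T → x g b: FIRST \ {ε} = { 'x' } — disjoint from FOLLOW(T)
  T → ε: FIRST \ {ε} = { } — this is the only nullable alternative, skip
  T → / /: FIRST \ {ε} = { '/' } — disjoint from FOLLOW(T)
  T → b A: FIRST \ {ε} = { 'b' } — overlaps FOLLOW(T) on { 'b' }: CONFLICT

So the grammar has 2 FIRST/FOLLOW conflicts (marked CONFLICT above).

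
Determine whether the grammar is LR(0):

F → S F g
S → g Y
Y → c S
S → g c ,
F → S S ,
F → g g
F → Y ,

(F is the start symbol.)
A grammar is LR(0) if no state in the canonical LR(0) collection has:
  - both a shift item (dot before a terminal) and a complete item (shift-reduce conflict), or
  - two or more complete items (reduce-reduce conflict; the accept item [F' → F .] counts as a complete item here).

Augment with F' → F and build the canonical LR(0) collection (I0 = CLOSURE({[F' → . F]}), then GOTO on every symbol after a dot until no new states appear). It has 17 states:
  I0: { [F → . S F g], [F → . S S ,], [F → . Y ,], [F → . g g], [F' → . F], [S → . g Y], [S → . g c ,], [Y → . c S] }  — shift
  I1: { [F' → F .] }  — accept
  I2: { [F → . S F g], [F → . S S ,], [F → . Y ,], [F → . g g], [F → S . F g], [F → S . S ,], [S → . g Y], [S → . g c ,], [Y → . c S] }  — shift
  I3: { [F → Y . ,] }  — shift
  I4: { [S → . g Y], [S → . g c ,], [Y → c . S] }  — shift
  I5: { [F → g . g], [S → g . Y], [S → g . c ,], [Y → . c S] }  — shift
  I6: { [S → g Y .] }  — reduce
  I7: { [S → . g Y], [S → . g c ,], [S → g c . ,], [Y → c . S] }  — shift
  I8: { [F → g g .] }  — reduce
  I9: { [S → g c , .] }  — reduce
  I10: { [Y → c S .] }  — reduce
  I11: { [S → g . Y], [S → g . c ,], [Y → . c S] }  — shift
  I12: { [F → Y , .] }  — reduce
  I13: { [F → S F . g] }  — shift
  I14: { [F → . S F g], [F → . S S ,], [F → . Y ,], [F → . g g], [F → S . F g], [F → S . S ,], [F → S S . ,], [S → . g Y], [S → . g c ,], [Y → . c S] }  — shift
  I15: { [F → S S , .] }  — reduce
  I16: { [F → S F g .] }  — reduce

Every state is either a pure shift/goto state or contains exactly one complete item and nothing to shift — no conflicts. The grammar is LR(0).

Answer: Yes, the grammar is LR(0)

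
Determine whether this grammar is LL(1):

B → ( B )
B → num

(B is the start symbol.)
For B:
  PREDICT(B → '(' B ')') = { '(' }
  PREDICT(B → num) = { 'num' }

All predict sets are disjoint. The grammar IS LL(1).

Answer: Yes, the grammar is LL(1).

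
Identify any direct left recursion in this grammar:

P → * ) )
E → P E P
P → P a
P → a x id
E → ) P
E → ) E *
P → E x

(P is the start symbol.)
Yes, P is left-recursive

Direct left recursion occurs when N → N α for some non-terminal N (the right-hand side begins with the left-hand side itself).

P → * ) ): starts with '*'
E → P E P: starts with P
P → P a: LEFT RECURSIVE (starts with P)
P → a x id: starts with a
E → ) P: starts with ')'
E → ) E *: starts with ')'
P → E x: starts with E

The grammar has direct left recursion on: P.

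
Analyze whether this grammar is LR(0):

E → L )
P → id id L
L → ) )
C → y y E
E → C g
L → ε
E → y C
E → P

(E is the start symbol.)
No. Shift-reduce conflict between [L → .] and [C → . y y E]

Augment with E' → E and build the canonical LR(0) collection (I0 = CLOSURE({[E' → . E]}), then GOTO on every symbol after a dot until no new states appear). It has 18 states:
  I0: { [C → . y y E], [E → . C g], [E → . L )], [E → . P], [E → . y C], [E' → . E], [L → . ) )], [L → .], [P → . id id L] }  — shift, reduce
  I1: { [L → ) . )] }  — shift
  I2: { [E → C . g] }  — shift
  I3: { [E' → E .] }  — accept
  I4: { [E → L . )] }  — shift
  I5: { [E → P .] }  — reduce
  I6: { [P → id . id L] }  — shift
  I7: { [C → . y y E], [C → y . y E], [E → y . C] }  — shift
  I8: { [E → y C .] }  — reduce
  I9: { [C → . y y E], [C → y . y E], [C → y y . E], [E → . C g], [E → . L )], [E → . P], [E → . y C], [L → . ) )], [L → .], [P → . id id L] }  — shift, reduce
  I10: { [C → y y E .] }  — reduce
  I11: { [C → . y y E], [C → y . y E], [C → y y . E], [E → . C g], [E → . L )], [E → . P], [E → . y C], [E → y . C], [L → . ) )], [L → .], [P → . id id L] }  — shift, reduce
  I12: { [E → C . g], [E → y C .] }  — shift, reduce
  I13: { [E → C g .] }  — reduce
  I14: { [L → . ) )], [L → .], [P → id id . L] }  — shift, reduce
  I15: { [P → id id L .] }  — reduce
  I16: { [E → L ) .] }  — reduce
  I17: { [L → ) ) .] }  — reduce

Conflict in state I0:
  Shift-reduce conflict between [L → .] and [C → . y y E]
So the grammar is NOT LR(0).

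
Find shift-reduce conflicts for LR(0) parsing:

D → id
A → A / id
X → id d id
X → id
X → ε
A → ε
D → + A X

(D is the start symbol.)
A shift-reduce conflict occurs when an LR(0) state has both:
  - a complete (reduce) item [A → α .] (dot at the end), and
  - a shift item [B → β . c γ] (dot before a terminal).

Augment with D' → D and build the canonical LR(0) collection (I0 = CLOSURE({[D' → . D]}), then GOTO on every symbol after a dot until no new states appear). It has 11 states:
  I0: { [D → . + A X], [D → . id], [D' → . D] }  — shift
  I1: { [A → . A / id], [A → .], [D → + . A X] }  — reduce
  I2: { [D' → D .] }  — accept
  I3: { [D → id .] }  — reduce
  I4: { [A → A . / id], [D → + A . X], [X → . id d id], [X → . id], [X → .] }  — shift, reduce
  I5: { [A → A / . id] }  — shift
  I6: { [D → + A X .] }  — reduce
  I7: { [X → id . d id], [X → id .] }  — shift, reduce
  I8: { [X → id d . id] }  — shift
  I9: { [X → id d id .] }  — reduce
  I10: { [A → A / id .] }  — reduce

I4 contains reduce item [X → .] and shift items [A → A . / id], [X → . id], [X → . id d id] — shift-reduce conflict.
I7 contains reduce item [X → id .] and shift item [X → id . d id] — shift-reduce conflict.

Answer: Yes — I4: [X → .] vs [A → A . / id]; I7: [X → id .] vs [X → id . d id]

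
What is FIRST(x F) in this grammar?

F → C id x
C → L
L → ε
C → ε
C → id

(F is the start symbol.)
To compute FIRST(x F), process the symbols left to right:
Symbol x is a terminal. Add 'x' and stop.
FIRST(x F) = { 'x' }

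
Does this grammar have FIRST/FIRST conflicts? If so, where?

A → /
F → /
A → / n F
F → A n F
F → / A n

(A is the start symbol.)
Yes. A → '/' / A → '/' n F on { '/' }; F → '/' / F → A n F on { '/' }; F → '/' / F → '/' A n on { '/' }; F → A n F / F → '/' A n on { '/' }

A FIRST/FIRST conflict occurs when two productions N → α and N → β for the same non-terminal have FIRST(α) ∩ FIRST(β) ≠ ∅ (with ε ∈ FIRST of a nullable right-hand side, so two nullable alternatives also conflict).

FIRST sets of the non-terminals at (or reachable through a nullable prefix from) the front of some alternative:
  FIRST(A) = { '/' }

Productions for A:
  A → /: FIRST = { '/' }
  A → / n F: FIRST = { '/' }
Productions for F:
  F → /: FIRST = { '/' }
  F → A n F: FIRST = { '/' }
  F → / A n: FIRST = { '/' }

Conflict for A: A → / and A → / n F
  Overlap: { '/' }
Conflict for F: F → / and F → A n F
  Overlap: { '/' }
Conflict for F: F → / and F → / A n
  Overlap: { '/' }
Conflict for F: F → A n F and F → / A n
  Overlap: { '/' }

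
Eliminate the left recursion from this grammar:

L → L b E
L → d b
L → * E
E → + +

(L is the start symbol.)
L → d b L'
L → * E L'
L' → b E L'
L' → ε
E → + +

L is directly left-recursive. The standard transformation for
  A → A α₁ | ... | A α_m | β₁ | ... | β_n
is
  A  → β₁ A' | ... | β_n A'
  A' → α₁ A' | ... | α_m A' | ε

L → d b becomes L → d b L'
L → * E becomes L → * E L'
L → L b E becomes L' → b E L'
Add L' → ε

Productions for other non-terminals are unchanged:
  E → + +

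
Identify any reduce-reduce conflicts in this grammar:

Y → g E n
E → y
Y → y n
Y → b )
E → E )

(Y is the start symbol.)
Augment with Y' → Y and build the canonical LR(0) collection (I0 = CLOSURE({[Y' → . Y]}), then GOTO on every symbol after a dot until no new states appear). It has 11 states:
  I0: { [Y → . b )], [Y → . g E n], [Y → . y n], [Y' → . Y] }  — shift
  I1: { [Y' → Y .] }  — accept
  I2: { [Y → b . )] }  — shift
  I3: { [E → . E )], [E → . y], [Y → g . E n] }  — shift
  I4: { [Y → y . n] }  — shift
  I5: { [Y → y n .] }  — reduce
  I6: { [E → E . )], [Y → g E . n] }  — shift
  I7: { [E → y .] }  — reduce
  I8: { [E → E ) .] }  — reduce
  I9: { [Y → g E n .] }  — reduce
  I10: { [Y → b ) .] }  — reduce

No state contains more than one complete item.

Answer: No reduce-reduce conflicts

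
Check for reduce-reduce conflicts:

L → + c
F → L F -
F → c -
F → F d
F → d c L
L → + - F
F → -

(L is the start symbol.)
No reduce-reduce conflicts

Augment with L' → L and build the canonical LR(0) collection (I0 = CLOSURE({[L' → . L]}), then GOTO on every symbol after a dot until no new states appear). It has 16 states:
  I0: { [L → . + - F], [L → . + c], [L' → . L] }  — shift
  I1: { [L → + . - F], [L → + . c] }  — shift
  I2: { [L' → L .] }  — accept
  I3: { [F → . -], [F → . F d], [F → . L F -], [F → . c -], [F → . d c L], [L → + - . F], [L → . + - F], [L → . + c] }  — shift
  I4: { [L → + c .] }  — reduce
  I5: { [F → - .] }  — reduce
  I6: { [F → F . d], [L → + - F .] }  — shift, reduce
  I7: { [F → . -], [F → . F d], [F → . L F -], [F → . c -], [F → . d c L], [F → L . F -], [L → . + - F], [L → . + c] }  — shift
  I8: { [F → c . -] }  — shift
  I9: { [F → d . c L] }  — shift
  I10: { [F → d c . L], [L → . + - F], [L → . + c] }  — shift
  I11: { [F → d c L .] }  — reduce
  I12: { [F → c - .] }  — reduce
  I13: { [F → F . d], [F → L F . -] }  — shift
  I14: { [F → L F - .] }  — reduce
  I15: { [F → F d .] }  — reduce

No state contains more than one complete item.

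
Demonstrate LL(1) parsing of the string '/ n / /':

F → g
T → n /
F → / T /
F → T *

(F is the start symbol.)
LL(1) parsing maintains a stack (initially the start symbol over $) and the input. At each step: if the stack top is a terminal, match it against the current input token; if it is a non-terminal N, replace it with the RHS of M[N, lookahead] (the unique production whose predict set contains the lookahead).

Stack is shown with the top on the left.

Stack    Input      Action
--------------------------
F $      / n / / $  output F → / T /
/ T / $  / n / / $  match '/'
T / $    n / / $    output T → n /
n / / $  n / / $    match 'n'
/ / $    / / $      match '/'
/ $      / $        match '/'
$        $          accept

The string is accepted.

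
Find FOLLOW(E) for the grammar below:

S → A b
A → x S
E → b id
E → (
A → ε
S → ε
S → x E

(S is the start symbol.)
To compute FOLLOW(E), find every occurrence of E on a right-hand side N → α E β: add FIRST(β) \ {ε}, and if β is empty or nullable also add FOLLOW(N). Iterate to a fixed point.

In S → x E: E is at the end, add FOLLOW(S)

The FOLLOW sets referred to above (computed the same way, to a fixed point):
  FOLLOW(S) = { $, 'b' }

Taking the union: FOLLOW(E) = { $, 'b' }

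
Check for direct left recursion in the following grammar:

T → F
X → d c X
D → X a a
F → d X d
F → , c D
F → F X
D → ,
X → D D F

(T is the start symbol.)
Yes, F is left-recursive

Direct left recursion occurs when N → N α for some non-terminal N (the right-hand side begins with the left-hand side itself).

T → F: starts with F
X → d c X: starts with d
D → X a a: starts with X
F → d X d: starts with d
F → , c D: starts with ','
F → F X: LEFT RECURSIVE (starts with F)
D → ,: starts with ','
X → D D F: starts with D

The grammar has direct left recursion on: F.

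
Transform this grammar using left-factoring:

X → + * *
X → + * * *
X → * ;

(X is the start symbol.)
Left-factoring transforms A → αβ₁ | αβ₂ into A → αA' and A' → β₁ | β₂
(α is the longest common prefix among the alternatives). Repeat until
no nonterminal has two alternatives with a common prefix.

Round 1: X has alternatives sharing prefix '+ * *'. Introduce X': X → + * * X'
  Add: X' → ε
  Add: X' → *

No remaining common prefixes — done.

Resulting grammar:
X → + * * X'
X' → ε
X' → *
X → * ;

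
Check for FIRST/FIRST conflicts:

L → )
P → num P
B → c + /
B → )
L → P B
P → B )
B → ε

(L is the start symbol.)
Yes. L → ')' / L → P B on { ')' }

A FIRST/FIRST conflict occurs when two productions N → α and N → β for the same non-terminal have FIRST(α) ∩ FIRST(β) ≠ ∅ (with ε ∈ FIRST of a nullable right-hand side, so two nullable alternatives also conflict).

FIRST sets of the non-terminals at (or reachable through a nullable prefix from) the front of some alternative:
  FIRST(P) = { ')', 'c', 'num' }
  FIRST(B) = { ')', 'c', ε }

Productions for L:
  L → ): FIRST = { ')' }
  L → P B: FIRST = { ')', 'c', 'num' }
Productions for P:
  P → num P: FIRST = { 'num' }
  P → B ): FIRST = { ')', 'c' }
Productions for B:
  B → c + /: FIRST = { 'c' }
  B → ): FIRST = { ')' }
  B → ε: FIRST = { ε }

Conflict for L: L → ) and L → P B
  Overlap: { ')' }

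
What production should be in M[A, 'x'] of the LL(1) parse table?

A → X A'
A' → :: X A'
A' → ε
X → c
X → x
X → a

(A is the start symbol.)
To find M[A, 'x'], we find productions for A where 'x' is in the predict set (PREDICT(N → α) = (FIRST(α) \ {ε}) ∪ (FOLLOW(N) if α ⇒* ε)).

Relevant sets:
  FIRST(X) = { 'a', 'c', 'x' }

A → X A': PREDICT = { 'a', 'c', 'x' }
  'x' is in predict set, so this production goes in M[A, 'x']

M[A, 'x'] = A → X A'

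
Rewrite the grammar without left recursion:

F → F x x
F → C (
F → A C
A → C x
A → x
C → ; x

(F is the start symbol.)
F → C ( F'
F → A C F'
F' → x x F'
F' → ε
A → C x
A → x
C → ; x

F is directly left-recursive. The standard transformation for
  A → A α₁ | ... | A α_m | β₁ | ... | β_n
is
  A  → β₁ A' | ... | β_n A'
  A' → α₁ A' | ... | α_m A' | ε

F → C ( becomes F → C ( F'
F → A C becomes F → A C F'
F → F x x becomes F' → x x F'
Add F' → ε

Productions for other non-terminals are unchanged:
  A → C x
  A → x
  C → ; x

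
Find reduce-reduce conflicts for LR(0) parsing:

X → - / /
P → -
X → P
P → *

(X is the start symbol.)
No reduce-reduce conflicts

A reduce-reduce conflict occurs when an LR(0) state has two complete items [A → α .] and [B → β .] — both call for a reduction, and with no lookahead the parser cannot choose between them.

Augment with X' → X and build the canonical LR(0) collection (I0 = CLOSURE({[X' → . X]}), then GOTO on every symbol after a dot until no new states appear). It has 7 states:
  I0: { [P → . *], [P → . -], [X → . - / /], [X → . P], [X' → . X] }  — shift
  I1: { [P → * .] }  — reduce
  I2: { [P → - .], [X → - . / /] }  — shift, reduce
  I3: { [X → P .] }  — reduce
  I4: { [X' → X .] }  — accept
  I5: { [X → - / . /] }  — shift
  I6: { [X → - / / .] }  — reduce

No state contains more than one complete item.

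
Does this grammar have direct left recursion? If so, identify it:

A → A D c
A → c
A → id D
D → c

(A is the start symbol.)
A → A D c: LEFT RECURSIVE (starts with A)
A → c: starts with c
A → id D: starts with id
D → c: starts with c

The grammar has direct left recursion on: A.

Answer: Yes, A is left-recursive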